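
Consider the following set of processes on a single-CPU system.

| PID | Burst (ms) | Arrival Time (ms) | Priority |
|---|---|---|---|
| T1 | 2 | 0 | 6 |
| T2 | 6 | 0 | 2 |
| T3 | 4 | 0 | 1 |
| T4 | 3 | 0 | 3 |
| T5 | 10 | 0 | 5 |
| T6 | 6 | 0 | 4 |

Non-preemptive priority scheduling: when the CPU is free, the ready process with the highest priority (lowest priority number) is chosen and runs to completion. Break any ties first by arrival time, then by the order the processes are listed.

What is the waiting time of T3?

0

Timeline: | T3 0-4 | T2 4-10 | T4 10-13 | T6 13-19 | T5 19-29 | T1 29-31 |
Completion: T1=31  T2=10  T3=4  T4=13  T5=29  T6=19
Turnaround (C−A): T1=31  T2=10  T3=4  T4=13  T5=29  T6=19
Waiting(T3) = turnaround − burst = 4 − 4 = 0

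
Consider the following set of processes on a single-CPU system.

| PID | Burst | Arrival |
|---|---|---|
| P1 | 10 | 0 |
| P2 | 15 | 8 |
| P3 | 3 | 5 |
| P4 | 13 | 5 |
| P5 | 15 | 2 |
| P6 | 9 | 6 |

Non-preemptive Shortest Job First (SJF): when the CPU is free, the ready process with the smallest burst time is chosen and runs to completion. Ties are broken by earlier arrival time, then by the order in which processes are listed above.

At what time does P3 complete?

13

Schedule: | P1 0-10 | P3 10-13 | P6 13-22 | P4 22-35 | P5 35-50 | P2 50-65 |
Completion: P1=10  P2=65  P3=13  P4=35  P5=50  P6=22
Turnaround (C−A): P1=10  P2=57  P3=8  P4=30  P5=48  P6=16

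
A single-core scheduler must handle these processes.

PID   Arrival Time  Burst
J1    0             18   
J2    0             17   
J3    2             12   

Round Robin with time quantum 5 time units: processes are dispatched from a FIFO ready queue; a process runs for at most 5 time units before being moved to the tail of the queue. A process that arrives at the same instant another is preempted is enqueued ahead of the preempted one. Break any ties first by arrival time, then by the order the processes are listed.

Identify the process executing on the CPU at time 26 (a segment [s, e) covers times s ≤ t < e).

J3

Gantt: | J1 0-5 | J2 5-10 | J3 10-15 | J1 15-20 | J2 20-25 | J3 25-30 | J1 30-35 | J2 35-40 | J3 40-42 | J1 42-45 | J2 45-47 |
Completion: J1=45  J2=47  J3=42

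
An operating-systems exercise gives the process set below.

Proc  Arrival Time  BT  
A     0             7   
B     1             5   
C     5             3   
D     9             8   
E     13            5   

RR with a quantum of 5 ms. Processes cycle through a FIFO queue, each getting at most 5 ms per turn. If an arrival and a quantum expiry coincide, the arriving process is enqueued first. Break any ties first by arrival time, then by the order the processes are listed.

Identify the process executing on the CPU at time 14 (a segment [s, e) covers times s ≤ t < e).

A

Schedule: | A 0-5 | B 5-10 | C 10-13 | A 13-15 | D 15-20 | E 20-25 | D 25-28 |
Completion: A=15  B=10  C=13  D=28  E=25
Turnaround (C−A): A=15  B=9  C=8  D=19  E=12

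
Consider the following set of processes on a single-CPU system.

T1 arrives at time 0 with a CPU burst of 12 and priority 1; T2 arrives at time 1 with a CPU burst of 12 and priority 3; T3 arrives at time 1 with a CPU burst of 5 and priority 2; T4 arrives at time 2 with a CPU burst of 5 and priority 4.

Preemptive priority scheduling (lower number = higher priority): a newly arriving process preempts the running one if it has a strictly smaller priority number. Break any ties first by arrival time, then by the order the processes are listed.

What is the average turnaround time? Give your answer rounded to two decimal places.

22.00

Gantt: | T1 0-12 | T3 12-17 | T2 17-29 | T4 29-34 |
Completion: T1=12  T2=29  T3=17  T4=34
Turnaround times: T1=12, T2=28, T3=16, T4=32
Average turnaround = (12+28+16+32) / 4 = 88/4 = 22.00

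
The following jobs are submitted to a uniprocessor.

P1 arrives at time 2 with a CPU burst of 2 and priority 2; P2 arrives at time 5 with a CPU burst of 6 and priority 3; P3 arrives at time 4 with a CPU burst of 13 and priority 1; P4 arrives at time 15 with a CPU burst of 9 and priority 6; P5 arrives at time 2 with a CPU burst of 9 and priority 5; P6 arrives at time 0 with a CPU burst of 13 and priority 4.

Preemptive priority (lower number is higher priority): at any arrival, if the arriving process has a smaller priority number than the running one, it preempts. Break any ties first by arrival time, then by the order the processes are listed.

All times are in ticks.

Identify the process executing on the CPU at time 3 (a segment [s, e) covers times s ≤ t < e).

Gantt: | P6 0-2 | P1 2-4 | P3 4-17 | P2 17-23 | P6 23-34 | P5 34-43 | P4 43-52 |
Completion: P1=4  P2=23  P3=17  P4=52  P5=43  P6=34

P1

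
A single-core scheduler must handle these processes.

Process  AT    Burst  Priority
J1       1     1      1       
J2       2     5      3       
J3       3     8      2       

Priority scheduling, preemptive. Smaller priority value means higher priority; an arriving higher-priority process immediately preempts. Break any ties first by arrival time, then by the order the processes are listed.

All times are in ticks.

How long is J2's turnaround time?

13

Schedule: | idle 0-1 | J1 1-2 | J2 2-3 | J3 3-11 | J2 11-15 |
Completion: J1=2  J2=15  J3=11
Turnaround (C−A): J1=1  J2=13  J3=8
Turnaround(J2) = completion − arrival = 15 − 2 = 13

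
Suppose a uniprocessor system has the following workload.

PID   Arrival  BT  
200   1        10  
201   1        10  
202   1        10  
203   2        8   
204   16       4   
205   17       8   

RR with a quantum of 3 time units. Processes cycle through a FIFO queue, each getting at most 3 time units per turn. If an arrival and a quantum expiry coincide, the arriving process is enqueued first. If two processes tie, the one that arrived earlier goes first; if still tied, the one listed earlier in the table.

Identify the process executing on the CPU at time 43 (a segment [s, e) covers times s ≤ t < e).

200

Schedule: | idle 0-1 | 200 1-4 | 201 4-7 | 202 7-10 | 203 10-13 | 200 13-16 | 201 16-19 | 202 19-22 | 203 22-25 | 204 25-28 | 200 28-31 | 205 31-34 | 201 34-37 | 202 37-40 | 203 40-42 | 204 42-43 | 200 43-44 | 205 44-47 | 201 47-48 | 202 48-49 | 205 49-51 |
Completion: 200=44  201=48  202=49  203=42  204=43  205=51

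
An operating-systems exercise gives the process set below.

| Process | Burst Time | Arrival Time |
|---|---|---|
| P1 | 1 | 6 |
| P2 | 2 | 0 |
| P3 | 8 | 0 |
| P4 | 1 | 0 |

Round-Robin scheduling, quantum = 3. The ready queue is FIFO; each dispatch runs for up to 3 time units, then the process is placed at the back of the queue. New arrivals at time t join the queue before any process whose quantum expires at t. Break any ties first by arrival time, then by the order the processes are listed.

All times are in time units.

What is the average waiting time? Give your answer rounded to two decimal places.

3.00

Timeline: | P2 0-2 | P3 2-5 | P4 5-6 | P3 6-9 | P1 9-10 | P3 10-12 |
Completion: P1=10  P2=2  P3=12  P4=6
Turnaround (C−A): P1=4  P2=2  P3=12  P4=6
Waiting times: P1=3, P2=0, P3=4, P4=5
Average waiting = (3+0+4+5) / 4 = 12/4 = 3.00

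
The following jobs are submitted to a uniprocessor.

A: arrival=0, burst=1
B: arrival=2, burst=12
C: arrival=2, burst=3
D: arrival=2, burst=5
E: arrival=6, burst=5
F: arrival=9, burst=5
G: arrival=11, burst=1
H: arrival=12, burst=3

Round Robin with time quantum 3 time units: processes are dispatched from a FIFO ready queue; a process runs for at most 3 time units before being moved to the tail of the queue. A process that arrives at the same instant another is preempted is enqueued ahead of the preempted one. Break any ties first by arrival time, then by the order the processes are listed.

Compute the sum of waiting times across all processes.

100

Schedule: | A 0-1 | idle 1-2 | B 2-5 | C 5-8 | D 8-11 | B 11-14 | E 14-17 | F 17-20 | G 20-21 | D 21-23 | H 23-26 | B 26-29 | E 29-31 | F 31-33 | B 33-36 |
Completion: A=1  B=36  C=8  D=23  E=31  F=33  G=21  H=26
Waiting = turnaround − burst: A=0, B=22, C=3, D=16, E=20, F=19, G=9, H=11
Total waiting = 0 + 22 + 3 + 16 + 20 + 19 + 9 + 11 = 100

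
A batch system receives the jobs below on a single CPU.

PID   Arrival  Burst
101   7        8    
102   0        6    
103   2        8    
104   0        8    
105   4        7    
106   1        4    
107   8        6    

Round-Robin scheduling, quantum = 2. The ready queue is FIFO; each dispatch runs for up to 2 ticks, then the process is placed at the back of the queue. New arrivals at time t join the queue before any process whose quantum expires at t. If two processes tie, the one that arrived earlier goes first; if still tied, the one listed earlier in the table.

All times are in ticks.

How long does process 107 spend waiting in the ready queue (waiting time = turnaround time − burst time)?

28

Timeline: | 102 0-2 | 104 2-4 | 106 4-6 | 103 6-8 | 102 8-10 | 105 10-12 | 104 12-14 | 106 14-16 | 101 16-18 | 107 18-20 | 103 20-22 | 102 22-24 | 105 24-26 | 104 26-28 | 101 28-30 | 107 30-32 | 103 32-34 | 105 34-36 | 104 36-38 | 101 38-40 | 107 40-42 | 103 42-44 | 105 44-45 | 101 45-47 |
Completion: 101=47  102=24  103=44  104=38  105=45  106=16  107=42
Turnaround (C−A): 101=40  102=24  103=42  104=38  105=41  106=15  107=34
Waiting(107) = turnaround − burst = 34 − 6 = 28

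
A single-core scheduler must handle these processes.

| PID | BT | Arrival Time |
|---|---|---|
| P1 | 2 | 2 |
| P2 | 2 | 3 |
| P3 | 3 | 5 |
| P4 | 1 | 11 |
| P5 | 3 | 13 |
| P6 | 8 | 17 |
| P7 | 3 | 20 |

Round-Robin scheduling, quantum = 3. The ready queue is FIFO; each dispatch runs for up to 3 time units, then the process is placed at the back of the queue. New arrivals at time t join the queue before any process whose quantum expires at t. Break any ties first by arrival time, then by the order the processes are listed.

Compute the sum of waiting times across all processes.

Timeline: | idle 0-2 | P1 2-4 | P2 4-6 | P3 6-9 | idle 9-11 | P4 11-12 | idle 12-13 | P5 13-16 | idle 16-17 | P6 17-20 | P7 20-23 | P6 23-28 |
Completion: P1=4  P2=6  P3=9  P4=12  P5=16  P6=28  P7=23
Waiting = turnaround − burst: P1=0, P2=1, P3=1, P4=0, P5=0, P6=3, P7=0
Total waiting = 0 + 1 + 1 + 0 + 0 + 3 + 0 = 5

5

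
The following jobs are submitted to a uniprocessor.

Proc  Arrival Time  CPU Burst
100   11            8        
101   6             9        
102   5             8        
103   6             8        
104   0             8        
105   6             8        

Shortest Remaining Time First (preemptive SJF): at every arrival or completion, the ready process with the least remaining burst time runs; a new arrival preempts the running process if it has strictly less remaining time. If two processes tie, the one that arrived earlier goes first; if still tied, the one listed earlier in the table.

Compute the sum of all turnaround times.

Timeline: | 104 0-8 | 102 8-16 | 103 16-24 | 105 24-32 | 100 32-40 | 101 40-49 |
Completion: 100=40  101=49  102=16  103=24  104=8  105=32
Turnaround = completion − arrival: 100=29, 101=43, 102=11, 103=18, 104=8, 105=26
Total turnaround = 29 + 43 + 11 + 18 + 8 + 26 = 135

135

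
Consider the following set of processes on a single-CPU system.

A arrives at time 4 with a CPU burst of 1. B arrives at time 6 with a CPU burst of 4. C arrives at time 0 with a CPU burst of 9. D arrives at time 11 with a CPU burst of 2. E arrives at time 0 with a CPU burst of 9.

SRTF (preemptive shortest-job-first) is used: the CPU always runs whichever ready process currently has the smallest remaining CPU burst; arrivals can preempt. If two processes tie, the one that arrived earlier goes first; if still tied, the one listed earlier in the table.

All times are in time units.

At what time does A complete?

5

Timeline: | C 0-4 | A 4-5 | C 5-10 | B 10-11 | D 11-13 | B 13-16 | E 16-25 |
Completion: A=5  B=16  C=10  D=13  E=25
Turnaround (C−A): A=1  B=10  C=10  D=2  E=25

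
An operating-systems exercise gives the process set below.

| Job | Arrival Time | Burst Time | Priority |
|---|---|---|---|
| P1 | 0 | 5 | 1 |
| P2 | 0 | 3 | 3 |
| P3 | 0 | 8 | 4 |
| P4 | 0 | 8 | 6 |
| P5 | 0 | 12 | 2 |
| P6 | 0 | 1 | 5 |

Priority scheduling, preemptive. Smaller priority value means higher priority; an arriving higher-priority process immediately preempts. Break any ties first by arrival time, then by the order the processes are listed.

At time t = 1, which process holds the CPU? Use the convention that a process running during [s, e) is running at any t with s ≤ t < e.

Timeline: | P1 0-5 | P5 5-17 | P2 17-20 | P3 20-28 | P6 28-29 | P4 29-37 |
Completion: P1=5  P2=20  P3=28  P4=37  P5=17  P6=29
Turnaround (C−A): P1=5  P2=20  P3=28  P4=37  P5=17  P6=29

P1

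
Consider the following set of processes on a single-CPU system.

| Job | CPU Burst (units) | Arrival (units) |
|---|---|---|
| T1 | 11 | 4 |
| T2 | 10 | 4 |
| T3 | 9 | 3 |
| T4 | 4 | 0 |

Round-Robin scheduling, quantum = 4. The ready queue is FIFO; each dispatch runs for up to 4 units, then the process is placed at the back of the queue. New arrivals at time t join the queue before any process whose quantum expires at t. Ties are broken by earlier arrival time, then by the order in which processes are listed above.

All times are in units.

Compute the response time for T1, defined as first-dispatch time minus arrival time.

4

Schedule: | T4 0-4 | T3 4-8 | T1 8-12 | T2 12-16 | T3 16-20 | T1 20-24 | T2 24-28 | T3 28-29 | T1 29-32 | T2 32-34 |
Completion: T1=32  T2=34  T3=29  T4=4
Response(T1) = first start − arrival = 8 − 4 = 4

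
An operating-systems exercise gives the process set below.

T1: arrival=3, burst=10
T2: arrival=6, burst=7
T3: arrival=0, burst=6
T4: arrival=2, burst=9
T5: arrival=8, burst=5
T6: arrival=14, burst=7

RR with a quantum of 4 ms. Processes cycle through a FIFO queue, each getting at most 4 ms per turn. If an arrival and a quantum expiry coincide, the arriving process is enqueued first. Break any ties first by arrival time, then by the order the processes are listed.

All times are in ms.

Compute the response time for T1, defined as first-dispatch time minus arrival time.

Timeline: | T3 0-4 | T4 4-8 | T1 8-12 | T3 12-14 | T2 14-18 | T5 18-22 | T4 22-26 | T1 26-30 | T6 30-34 | T2 34-37 | T5 37-38 | T4 38-39 | T1 39-41 | T6 41-44 |
Completion: T1=41  T2=37  T3=14  T4=39  T5=38  T6=44
Turnaround (C−A): T1=38  T2=31  T3=14  T4=37  T5=30  T6=30
Response(T1) = first start − arrival = 8 − 3 = 5

5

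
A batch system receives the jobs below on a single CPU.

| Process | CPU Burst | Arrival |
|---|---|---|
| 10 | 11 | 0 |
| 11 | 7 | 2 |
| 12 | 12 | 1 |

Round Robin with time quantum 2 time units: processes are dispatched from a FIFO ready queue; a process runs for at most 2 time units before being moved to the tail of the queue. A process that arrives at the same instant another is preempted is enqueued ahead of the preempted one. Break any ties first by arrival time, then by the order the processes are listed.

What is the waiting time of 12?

17

Schedule: | 10 0-2 | 12 2-4 | 11 4-6 | 10 6-8 | 12 8-10 | 11 10-12 | 10 12-14 | 12 14-16 | 11 16-18 | 10 18-20 | 12 20-22 | 11 22-23 | 10 23-25 | 12 25-27 | 10 27-28 | 12 28-30 |
Completion: 10=28  11=23  12=30
Turnaround (C−A): 10=28  11=21  12=29
Waiting(12) = turnaround − burst = 29 − 12 = 17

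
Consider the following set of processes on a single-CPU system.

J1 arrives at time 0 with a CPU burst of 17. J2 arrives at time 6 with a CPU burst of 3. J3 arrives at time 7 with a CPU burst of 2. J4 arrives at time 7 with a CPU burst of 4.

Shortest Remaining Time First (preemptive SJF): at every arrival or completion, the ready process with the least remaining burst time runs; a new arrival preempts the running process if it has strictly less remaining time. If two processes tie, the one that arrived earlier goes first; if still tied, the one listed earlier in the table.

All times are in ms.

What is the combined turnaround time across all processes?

41

Schedule: | J1 0-6 | J2 6-9 | J3 9-11 | J4 11-15 | J1 15-26 |
Completion: J1=26  J2=9  J3=11  J4=15
Turnaround (C−A): J1=26  J2=3  J3=4  J4=8
Turnaround = completion − arrival: J1=26, J2=3, J3=4, J4=8
Total turnaround = 26 + 3 + 4 + 8 = 41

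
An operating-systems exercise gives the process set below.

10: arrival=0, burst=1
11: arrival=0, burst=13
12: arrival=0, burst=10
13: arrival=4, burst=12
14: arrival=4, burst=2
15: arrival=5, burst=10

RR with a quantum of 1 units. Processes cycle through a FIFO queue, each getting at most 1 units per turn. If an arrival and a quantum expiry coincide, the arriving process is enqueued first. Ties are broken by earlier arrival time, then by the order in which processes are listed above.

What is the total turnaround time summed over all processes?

Timeline: | 10 0-1 | 11 1-2 | 12 2-3 | 11 3-4 | 12 4-5 | 13 5-6 | 14 6-7 | 11 7-8 | 15 8-9 | 12 9-10 | 13 10-11 | 14 11-12 | 11 12-13 | 15 13-14 | 12 14-15 | 13 15-16 | 11 16-17 | 15 17-18 | 12 18-19 | 13 19-20 | 11 20-21 | 15 21-22 | 12 22-23 | 13 23-24 | 11 24-25 | 15 25-26 | 12 26-27 | 13 27-28 | 11 28-29 | 15 29-30 | 12 30-31 | 13 31-32 | 11 32-33 | 15 33-34 | 12 34-35 | 13 35-36 | 11 36-37 | 15 37-38 | 12 38-39 | 13 39-40 | 11 40-41 | 15 41-42 | 13 42-43 | 11 43-44 | 15 44-45 | 13 45-46 | 11 46-47 | 13 47-48 |
Completion: 10=1  11=47  12=39  13=48  14=12  15=45
Turnaround (C−A): 10=1  11=47  12=39  13=44  14=8  15=40
Turnaround = completion − arrival: 10=1, 11=47, 12=39, 13=44, 14=8, 15=40
Total turnaround = 1 + 47 + 39 + 44 + 8 + 40 = 179

179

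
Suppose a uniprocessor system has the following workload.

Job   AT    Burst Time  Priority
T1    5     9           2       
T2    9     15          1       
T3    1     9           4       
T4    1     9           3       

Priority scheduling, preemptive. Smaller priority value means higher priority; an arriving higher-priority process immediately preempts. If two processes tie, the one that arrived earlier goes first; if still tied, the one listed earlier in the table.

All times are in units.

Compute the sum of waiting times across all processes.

72

Timeline: | idle 0-1 | T4 1-5 | T1 5-9 | T2 9-24 | T1 24-29 | T4 29-34 | T3 34-43 |
Completion: T1=29  T2=24  T3=43  T4=34
Waiting = turnaround − burst: T1=15, T2=0, T3=33, T4=24
Total waiting = 15 + 0 + 33 + 24 = 72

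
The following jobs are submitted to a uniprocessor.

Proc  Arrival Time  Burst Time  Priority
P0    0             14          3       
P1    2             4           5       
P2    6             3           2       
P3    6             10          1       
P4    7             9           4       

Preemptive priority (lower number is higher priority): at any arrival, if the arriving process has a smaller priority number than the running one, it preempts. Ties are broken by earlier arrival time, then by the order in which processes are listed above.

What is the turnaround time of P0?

27

Gantt: | P0 0-6 | P3 6-16 | P2 16-19 | P0 19-27 | P4 27-36 | P1 36-40 |
Completion: P0=27  P1=40  P2=19  P3=16  P4=36
Turnaround (C−A): P0=27  P1=38  P2=13  P3=10  P4=29
Turnaround(P0) = completion − arrival = 27 − 0 = 27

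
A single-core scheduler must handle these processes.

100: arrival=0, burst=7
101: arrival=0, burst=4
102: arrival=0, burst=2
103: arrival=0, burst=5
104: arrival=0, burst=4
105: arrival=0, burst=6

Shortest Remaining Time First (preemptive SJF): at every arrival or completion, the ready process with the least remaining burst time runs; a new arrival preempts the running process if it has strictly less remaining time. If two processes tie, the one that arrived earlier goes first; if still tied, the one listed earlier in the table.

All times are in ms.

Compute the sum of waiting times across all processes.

54

Gantt: | 102 0-2 | 101 2-6 | 104 6-10 | 103 10-15 | 105 15-21 | 100 21-28 |
Completion: 100=28  101=6  102=2  103=15  104=10  105=21
Waiting = turnaround − burst: 100=21, 101=2, 102=0, 103=10, 104=6, 105=15
Total waiting = 21 + 2 + 0 + 10 + 6 + 15 = 54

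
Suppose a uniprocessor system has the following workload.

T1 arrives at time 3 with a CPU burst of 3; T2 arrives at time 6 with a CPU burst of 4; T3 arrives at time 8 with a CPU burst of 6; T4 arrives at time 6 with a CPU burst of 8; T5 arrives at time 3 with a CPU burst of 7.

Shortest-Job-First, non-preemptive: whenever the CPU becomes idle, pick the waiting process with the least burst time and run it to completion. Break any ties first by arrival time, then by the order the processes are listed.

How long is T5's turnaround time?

Gantt: | idle 0-3 | T1 3-6 | T2 6-10 | T3 10-16 | T5 16-23 | T4 23-31 |
Completion: T1=6  T2=10  T3=16  T4=31  T5=23
Turnaround (C−A): T1=3  T2=4  T3=8  T4=25  T5=20
Turnaround(T5) = completion − arrival = 23 − 3 = 20

20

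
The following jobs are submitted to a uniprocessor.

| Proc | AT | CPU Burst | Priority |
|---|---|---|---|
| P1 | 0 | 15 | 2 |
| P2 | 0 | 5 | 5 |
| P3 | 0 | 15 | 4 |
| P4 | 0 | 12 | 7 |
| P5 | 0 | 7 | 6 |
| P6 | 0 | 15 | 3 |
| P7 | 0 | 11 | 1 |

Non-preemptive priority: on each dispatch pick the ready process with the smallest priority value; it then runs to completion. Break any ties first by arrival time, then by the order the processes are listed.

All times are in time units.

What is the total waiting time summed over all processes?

263

Timeline: | P7 0-11 | P1 11-26 | P6 26-41 | P3 41-56 | P2 56-61 | P5 61-68 | P4 68-80 |
Completion: P1=26  P2=61  P3=56  P4=80  P5=68  P6=41  P7=11
Turnaround (C−A): P1=26  P2=61  P3=56  P4=80  P5=68  P6=41  P7=11
Waiting = turnaround − burst: P1=11, P2=56, P3=41, P4=68, P5=61, P6=26, P7=0
Total waiting = 11 + 56 + 41 + 68 + 61 + 26 + 0 = 263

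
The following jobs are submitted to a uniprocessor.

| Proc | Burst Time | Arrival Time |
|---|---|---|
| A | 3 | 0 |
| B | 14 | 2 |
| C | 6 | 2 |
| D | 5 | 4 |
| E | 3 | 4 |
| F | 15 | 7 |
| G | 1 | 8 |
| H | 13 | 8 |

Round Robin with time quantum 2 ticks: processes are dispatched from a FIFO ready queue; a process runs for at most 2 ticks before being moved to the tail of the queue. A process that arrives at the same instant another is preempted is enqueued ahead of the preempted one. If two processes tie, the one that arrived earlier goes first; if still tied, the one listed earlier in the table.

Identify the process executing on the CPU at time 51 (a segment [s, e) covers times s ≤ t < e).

Gantt: | A 0-2 | B 2-4 | C 4-6 | A 6-7 | D 7-9 | E 9-11 | B 11-13 | C 13-15 | F 15-17 | G 17-18 | H 18-20 | D 20-22 | E 22-23 | B 23-25 | C 25-27 | F 27-29 | H 29-31 | D 31-32 | B 32-34 | F 34-36 | H 36-38 | B 38-40 | F 40-42 | H 42-44 | B 44-46 | F 46-48 | H 48-50 | B 50-52 | F 52-54 | H 54-56 | F 56-58 | H 58-59 | F 59-60 |
Completion: A=7  B=52  C=27  D=32  E=23  F=60  G=18  H=59
Turnaround (C−A): A=7  B=50  C=25  D=28  E=19  F=53  G=10  H=51

B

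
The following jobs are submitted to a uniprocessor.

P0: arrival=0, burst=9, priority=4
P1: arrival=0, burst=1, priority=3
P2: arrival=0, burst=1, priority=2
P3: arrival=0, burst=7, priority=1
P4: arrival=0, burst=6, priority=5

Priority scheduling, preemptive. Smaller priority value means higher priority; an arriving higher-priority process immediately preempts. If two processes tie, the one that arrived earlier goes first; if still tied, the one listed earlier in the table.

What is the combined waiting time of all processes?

Gantt: | P3 0-7 | P2 7-8 | P1 8-9 | P0 9-18 | P4 18-24 |
Completion: P0=18  P1=9  P2=8  P3=7  P4=24
Turnaround (C−A): P0=18  P1=9  P2=8  P3=7  P4=24
Waiting = turnaround − burst: P0=9, P1=8, P2=7, P3=0, P4=18
Total waiting = 9 + 8 + 7 + 0 + 18 = 42

42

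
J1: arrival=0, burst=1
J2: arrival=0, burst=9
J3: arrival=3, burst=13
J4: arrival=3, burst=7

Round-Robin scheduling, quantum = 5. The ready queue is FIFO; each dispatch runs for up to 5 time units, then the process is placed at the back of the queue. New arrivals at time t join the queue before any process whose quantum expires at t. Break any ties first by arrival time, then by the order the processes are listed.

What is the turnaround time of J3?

27

Timeline: | J1 0-1 | J2 1-6 | J3 6-11 | J4 11-16 | J2 16-20 | J3 20-25 | J4 25-27 | J3 27-30 |
Completion: J1=1  J2=20  J3=30  J4=27
Turnaround(J3) = completion − arrival = 30 − 3 = 27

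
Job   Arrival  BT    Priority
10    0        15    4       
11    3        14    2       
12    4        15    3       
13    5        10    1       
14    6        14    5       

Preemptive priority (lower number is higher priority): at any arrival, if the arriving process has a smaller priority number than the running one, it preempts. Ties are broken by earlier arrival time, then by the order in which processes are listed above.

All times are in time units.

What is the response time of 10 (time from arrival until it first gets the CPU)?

Gantt: | 10 0-3 | 11 3-5 | 13 5-15 | 11 15-27 | 12 27-42 | 10 42-54 | 14 54-68 |
Completion: 10=54  11=27  12=42  13=15  14=68
Turnaround (C−A): 10=54  11=24  12=38  13=10  14=62
Response(10) = first start − arrival = 0 − 0 = 0

0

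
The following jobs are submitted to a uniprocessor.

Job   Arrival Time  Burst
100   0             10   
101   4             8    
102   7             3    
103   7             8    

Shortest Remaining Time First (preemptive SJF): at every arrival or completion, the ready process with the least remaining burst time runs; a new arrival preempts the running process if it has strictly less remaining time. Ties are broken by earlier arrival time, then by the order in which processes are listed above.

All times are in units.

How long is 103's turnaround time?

Timeline: | 100 0-10 | 102 10-13 | 101 13-21 | 103 21-29 |
Completion: 100=10  101=21  102=13  103=29
Turnaround (C−A): 100=10  101=17  102=6  103=22
Turnaround(103) = completion − arrival = 29 − 7 = 22

22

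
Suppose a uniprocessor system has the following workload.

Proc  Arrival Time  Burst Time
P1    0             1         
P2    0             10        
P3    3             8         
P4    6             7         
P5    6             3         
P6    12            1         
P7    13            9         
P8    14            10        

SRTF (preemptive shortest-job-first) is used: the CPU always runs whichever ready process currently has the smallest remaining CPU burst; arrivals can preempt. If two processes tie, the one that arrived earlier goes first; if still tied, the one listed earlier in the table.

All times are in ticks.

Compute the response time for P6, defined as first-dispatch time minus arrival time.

0

Schedule: | P1 0-1 | P2 1-6 | P5 6-9 | P2 9-12 | P6 12-13 | P2 13-15 | P4 15-22 | P3 22-30 | P7 30-39 | P8 39-49 |
Completion: P1=1  P2=15  P3=30  P4=22  P5=9  P6=13  P7=39  P8=49
Response(P6) = first start − arrival = 12 − 12 = 0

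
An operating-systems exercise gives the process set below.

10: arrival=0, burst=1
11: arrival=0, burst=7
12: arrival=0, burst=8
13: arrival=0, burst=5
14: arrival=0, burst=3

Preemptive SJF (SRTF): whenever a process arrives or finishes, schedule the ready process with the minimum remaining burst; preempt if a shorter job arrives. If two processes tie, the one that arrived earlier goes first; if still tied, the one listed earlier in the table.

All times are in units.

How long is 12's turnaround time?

24

Schedule: | 10 0-1 | 14 1-4 | 13 4-9 | 11 9-16 | 12 16-24 |
Completion: 10=1  11=16  12=24  13=9  14=4
Turnaround (C−A): 10=1  11=16  12=24  13=9  14=4
Turnaround(12) = completion − arrival = 24 − 0 = 24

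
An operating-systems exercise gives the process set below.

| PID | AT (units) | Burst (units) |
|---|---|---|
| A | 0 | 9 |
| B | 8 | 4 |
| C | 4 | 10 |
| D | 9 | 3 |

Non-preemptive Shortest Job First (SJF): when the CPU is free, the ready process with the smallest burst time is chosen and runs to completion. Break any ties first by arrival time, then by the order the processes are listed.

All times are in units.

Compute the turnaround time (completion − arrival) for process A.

9

Schedule: | A 0-9 | D 9-12 | B 12-16 | C 16-26 |
Completion: A=9  B=16  C=26  D=12
Turnaround (C−A): A=9  B=8  C=22  D=3
Turnaround(A) = completion − arrival = 9 − 0 = 9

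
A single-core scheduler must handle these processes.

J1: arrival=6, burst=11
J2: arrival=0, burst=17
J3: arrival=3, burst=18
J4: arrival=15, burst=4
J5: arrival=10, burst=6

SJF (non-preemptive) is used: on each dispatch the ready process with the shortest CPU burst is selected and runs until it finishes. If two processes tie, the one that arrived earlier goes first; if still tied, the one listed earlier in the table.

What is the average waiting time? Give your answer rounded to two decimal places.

Schedule: | J2 0-17 | J4 17-21 | J5 21-27 | J1 27-38 | J3 38-56 |
Completion: J1=38  J2=17  J3=56  J4=21  J5=27
Turnaround (C−A): J1=32  J2=17  J3=53  J4=6  J5=17
Waiting times: J1=21, J2=0, J3=35, J4=2, J5=11
Average waiting = (21+0+35+2+11) / 5 = 69/5 = 13.80

13.80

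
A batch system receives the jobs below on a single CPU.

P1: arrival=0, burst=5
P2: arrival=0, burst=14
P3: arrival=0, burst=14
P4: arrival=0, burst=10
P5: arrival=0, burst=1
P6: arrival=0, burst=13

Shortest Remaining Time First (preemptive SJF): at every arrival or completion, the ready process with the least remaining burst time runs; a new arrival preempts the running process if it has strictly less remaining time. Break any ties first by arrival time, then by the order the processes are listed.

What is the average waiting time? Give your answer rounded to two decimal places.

Gantt: | P5 0-1 | P1 1-6 | P4 6-16 | P6 16-29 | P2 29-43 | P3 43-57 |
Completion: P1=6  P2=43  P3=57  P4=16  P5=1  P6=29
Turnaround (C−A): P1=6  P2=43  P3=57  P4=16  P5=1  P6=29
Waiting times: P1=1, P2=29, P3=43, P4=6, P5=0, P6=16
Average waiting = (1+29+43+6+0+16) / 6 = 95/6 = 15.83

15.83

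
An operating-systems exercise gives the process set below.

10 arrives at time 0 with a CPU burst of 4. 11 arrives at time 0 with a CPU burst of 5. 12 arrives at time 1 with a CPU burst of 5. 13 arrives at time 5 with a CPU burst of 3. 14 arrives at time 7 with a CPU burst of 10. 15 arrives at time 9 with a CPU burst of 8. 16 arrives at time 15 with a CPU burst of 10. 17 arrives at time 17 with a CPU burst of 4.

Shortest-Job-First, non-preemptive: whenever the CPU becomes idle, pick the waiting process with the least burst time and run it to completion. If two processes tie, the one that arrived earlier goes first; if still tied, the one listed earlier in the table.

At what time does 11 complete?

9

Schedule: | 10 0-4 | 11 4-9 | 13 9-12 | 12 12-17 | 17 17-21 | 15 21-29 | 14 29-39 | 16 39-49 |
Completion: 10=4  11=9  12=17  13=12  14=39  15=29  16=49  17=21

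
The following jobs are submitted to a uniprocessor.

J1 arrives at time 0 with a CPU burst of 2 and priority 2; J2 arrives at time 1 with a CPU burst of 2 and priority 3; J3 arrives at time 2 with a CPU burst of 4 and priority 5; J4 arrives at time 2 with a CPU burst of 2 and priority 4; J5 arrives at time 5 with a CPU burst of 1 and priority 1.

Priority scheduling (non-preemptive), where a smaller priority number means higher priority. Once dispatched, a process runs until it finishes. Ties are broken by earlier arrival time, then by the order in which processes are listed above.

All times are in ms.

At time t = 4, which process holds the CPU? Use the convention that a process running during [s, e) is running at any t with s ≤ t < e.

J4

Timeline: | J1 0-2 | J2 2-4 | J4 4-6 | J5 6-7 | J3 7-11 |
Completion: J1=2  J2=4  J3=11  J4=6  J5=7
Turnaround (C−A): J1=2  J2=3  J3=9  J4=4  J5=2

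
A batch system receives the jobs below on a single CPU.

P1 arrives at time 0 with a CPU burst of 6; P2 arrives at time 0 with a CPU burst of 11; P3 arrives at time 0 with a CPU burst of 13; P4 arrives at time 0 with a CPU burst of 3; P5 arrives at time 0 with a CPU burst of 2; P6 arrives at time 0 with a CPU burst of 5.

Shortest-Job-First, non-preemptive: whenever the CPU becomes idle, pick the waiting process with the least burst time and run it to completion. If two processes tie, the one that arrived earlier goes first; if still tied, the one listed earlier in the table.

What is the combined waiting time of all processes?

60

Timeline: | P5 0-2 | P4 2-5 | P6 5-10 | P1 10-16 | P2 16-27 | P3 27-40 |
Completion: P1=16  P2=27  P3=40  P4=5  P5=2  P6=10
Waiting = turnaround − burst: P1=10, P2=16, P3=27, P4=2, P5=0, P6=5
Total waiting = 10 + 16 + 27 + 2 + 0 + 5 = 60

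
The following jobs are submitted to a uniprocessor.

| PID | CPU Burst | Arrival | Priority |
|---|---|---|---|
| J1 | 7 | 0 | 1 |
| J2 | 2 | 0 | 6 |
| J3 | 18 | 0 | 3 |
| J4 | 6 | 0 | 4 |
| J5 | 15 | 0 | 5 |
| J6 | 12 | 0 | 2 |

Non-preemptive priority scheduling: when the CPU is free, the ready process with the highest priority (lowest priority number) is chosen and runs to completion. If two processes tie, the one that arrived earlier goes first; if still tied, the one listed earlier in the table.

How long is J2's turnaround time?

60

Timeline: | J1 0-7 | J6 7-19 | J3 19-37 | J4 37-43 | J5 43-58 | J2 58-60 |
Completion: J1=7  J2=60  J3=37  J4=43  J5=58  J6=19
Turnaround(J2) = completion − arrival = 60 − 0 = 60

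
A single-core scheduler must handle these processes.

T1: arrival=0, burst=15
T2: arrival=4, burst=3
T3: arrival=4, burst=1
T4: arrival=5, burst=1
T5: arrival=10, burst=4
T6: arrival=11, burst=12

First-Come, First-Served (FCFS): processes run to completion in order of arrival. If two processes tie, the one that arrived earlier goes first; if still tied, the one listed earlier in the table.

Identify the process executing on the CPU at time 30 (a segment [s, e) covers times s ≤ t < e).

Timeline: | T1 0-15 | T2 15-18 | T3 18-19 | T4 19-20 | T5 20-24 | T6 24-36 |
Completion: T1=15  T2=18  T3=19  T4=20  T5=24  T6=36

T6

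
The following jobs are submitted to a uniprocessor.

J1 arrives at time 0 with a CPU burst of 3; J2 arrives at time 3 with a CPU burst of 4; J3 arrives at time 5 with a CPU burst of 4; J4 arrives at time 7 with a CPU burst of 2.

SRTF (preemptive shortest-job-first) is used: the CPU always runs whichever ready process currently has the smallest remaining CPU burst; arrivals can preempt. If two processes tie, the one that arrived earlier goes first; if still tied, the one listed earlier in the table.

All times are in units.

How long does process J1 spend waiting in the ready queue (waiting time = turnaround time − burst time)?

Gantt: | J1 0-3 | J2 3-7 | J4 7-9 | J3 9-13 |
Completion: J1=3  J2=7  J3=13  J4=9
Waiting(J1) = turnaround − burst = 3 − 3 = 0

0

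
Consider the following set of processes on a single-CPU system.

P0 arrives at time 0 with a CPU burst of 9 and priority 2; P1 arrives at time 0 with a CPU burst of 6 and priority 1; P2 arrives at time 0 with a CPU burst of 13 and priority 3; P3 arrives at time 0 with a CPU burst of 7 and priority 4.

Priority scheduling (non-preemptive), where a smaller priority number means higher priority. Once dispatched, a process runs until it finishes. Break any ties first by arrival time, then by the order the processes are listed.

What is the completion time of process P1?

6

Schedule: | P1 0-6 | P0 6-15 | P2 15-28 | P3 28-35 |
Completion: P0=15  P1=6  P2=28  P3=35
Turnaround (C−A): P0=15  P1=6  P2=28  P3=35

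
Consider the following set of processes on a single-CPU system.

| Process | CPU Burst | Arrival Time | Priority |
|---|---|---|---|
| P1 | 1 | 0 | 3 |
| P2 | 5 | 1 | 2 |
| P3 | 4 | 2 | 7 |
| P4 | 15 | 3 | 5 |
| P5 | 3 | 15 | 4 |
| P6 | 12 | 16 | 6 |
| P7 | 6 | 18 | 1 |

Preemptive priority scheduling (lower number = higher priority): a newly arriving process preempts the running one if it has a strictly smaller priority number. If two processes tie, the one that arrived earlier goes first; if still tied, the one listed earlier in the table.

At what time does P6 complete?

42

Schedule: | P1 0-1 | P2 1-6 | P4 6-15 | P5 15-18 | P7 18-24 | P4 24-30 | P6 30-42 | P3 42-46 |
Completion: P1=1  P2=6  P3=46  P4=30  P5=18  P6=42  P7=24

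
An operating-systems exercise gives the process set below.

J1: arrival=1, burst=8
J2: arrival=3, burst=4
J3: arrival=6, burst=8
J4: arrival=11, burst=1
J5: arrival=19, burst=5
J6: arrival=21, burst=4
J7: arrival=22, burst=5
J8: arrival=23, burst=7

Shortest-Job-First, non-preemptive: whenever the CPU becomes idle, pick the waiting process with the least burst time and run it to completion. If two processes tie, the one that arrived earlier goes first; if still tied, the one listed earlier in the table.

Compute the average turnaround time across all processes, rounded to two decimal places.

11.00

Schedule: | idle 0-1 | J1 1-9 | J2 9-13 | J4 13-14 | J3 14-22 | J6 22-26 | J5 26-31 | J7 31-36 | J8 36-43 |
Completion: J1=9  J2=13  J3=22  J4=14  J5=31  J6=26  J7=36  J8=43
Turnaround (C−A): J1=8  J2=10  J3=16  J4=3  J5=12  J6=5  J7=14  J8=20
Turnaround times: J1=8, J2=10, J3=16, J4=3, J5=12, J6=5, J7=14, J8=20
Average turnaround = (8+10+16+3+12+5+14+20) / 8 = 88/8 = 11.00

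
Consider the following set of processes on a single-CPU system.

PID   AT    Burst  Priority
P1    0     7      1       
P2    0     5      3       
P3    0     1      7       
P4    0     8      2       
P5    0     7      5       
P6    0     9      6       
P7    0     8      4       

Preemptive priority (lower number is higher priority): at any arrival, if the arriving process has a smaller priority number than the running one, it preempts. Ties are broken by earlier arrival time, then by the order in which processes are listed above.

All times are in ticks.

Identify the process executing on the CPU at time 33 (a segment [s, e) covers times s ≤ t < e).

P5

Timeline: | P1 0-7 | P4 7-15 | P2 15-20 | P7 20-28 | P5 28-35 | P6 35-44 | P3 44-45 |
Completion: P1=7  P2=20  P3=45  P4=15  P5=35  P6=44  P7=28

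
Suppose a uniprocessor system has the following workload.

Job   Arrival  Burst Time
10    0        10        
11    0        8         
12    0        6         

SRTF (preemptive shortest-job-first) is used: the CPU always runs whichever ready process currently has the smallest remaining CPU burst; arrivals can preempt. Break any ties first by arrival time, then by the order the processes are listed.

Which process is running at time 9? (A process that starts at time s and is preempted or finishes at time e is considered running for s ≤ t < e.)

Schedule: | 12 0-6 | 11 6-14 | 10 14-24 |
Completion: 10=24  11=14  12=6
Turnaround (C−A): 10=24  11=14  12=6

11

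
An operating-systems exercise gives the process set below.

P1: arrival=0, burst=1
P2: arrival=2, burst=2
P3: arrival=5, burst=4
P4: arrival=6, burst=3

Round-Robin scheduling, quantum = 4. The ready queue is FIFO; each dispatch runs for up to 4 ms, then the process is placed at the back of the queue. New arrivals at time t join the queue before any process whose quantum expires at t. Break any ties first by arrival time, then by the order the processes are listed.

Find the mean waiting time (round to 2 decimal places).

Timeline: | P1 0-1 | idle 1-2 | P2 2-4 | idle 4-5 | P3 5-9 | P4 9-12 |
Completion: P1=1  P2=4  P3=9  P4=12
Turnaround (C−A): P1=1  P2=2  P3=4  P4=6
Waiting times: P1=0, P2=0, P3=0, P4=3
Average waiting = (0+0+0+3) / 4 = 3/4 = 0.75

0.75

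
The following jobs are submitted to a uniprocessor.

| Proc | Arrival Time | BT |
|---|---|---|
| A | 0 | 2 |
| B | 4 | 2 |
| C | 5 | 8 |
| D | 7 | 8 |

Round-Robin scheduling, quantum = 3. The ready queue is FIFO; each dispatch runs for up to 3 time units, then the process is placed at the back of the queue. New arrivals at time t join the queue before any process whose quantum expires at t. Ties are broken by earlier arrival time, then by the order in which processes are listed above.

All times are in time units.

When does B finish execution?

Gantt: | A 0-2 | idle 2-4 | B 4-6 | C 6-9 | D 9-12 | C 12-15 | D 15-18 | C 18-20 | D 20-22 |
Completion: A=2  B=6  C=20  D=22
Turnaround (C−A): A=2  B=2  C=15  D=15

6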